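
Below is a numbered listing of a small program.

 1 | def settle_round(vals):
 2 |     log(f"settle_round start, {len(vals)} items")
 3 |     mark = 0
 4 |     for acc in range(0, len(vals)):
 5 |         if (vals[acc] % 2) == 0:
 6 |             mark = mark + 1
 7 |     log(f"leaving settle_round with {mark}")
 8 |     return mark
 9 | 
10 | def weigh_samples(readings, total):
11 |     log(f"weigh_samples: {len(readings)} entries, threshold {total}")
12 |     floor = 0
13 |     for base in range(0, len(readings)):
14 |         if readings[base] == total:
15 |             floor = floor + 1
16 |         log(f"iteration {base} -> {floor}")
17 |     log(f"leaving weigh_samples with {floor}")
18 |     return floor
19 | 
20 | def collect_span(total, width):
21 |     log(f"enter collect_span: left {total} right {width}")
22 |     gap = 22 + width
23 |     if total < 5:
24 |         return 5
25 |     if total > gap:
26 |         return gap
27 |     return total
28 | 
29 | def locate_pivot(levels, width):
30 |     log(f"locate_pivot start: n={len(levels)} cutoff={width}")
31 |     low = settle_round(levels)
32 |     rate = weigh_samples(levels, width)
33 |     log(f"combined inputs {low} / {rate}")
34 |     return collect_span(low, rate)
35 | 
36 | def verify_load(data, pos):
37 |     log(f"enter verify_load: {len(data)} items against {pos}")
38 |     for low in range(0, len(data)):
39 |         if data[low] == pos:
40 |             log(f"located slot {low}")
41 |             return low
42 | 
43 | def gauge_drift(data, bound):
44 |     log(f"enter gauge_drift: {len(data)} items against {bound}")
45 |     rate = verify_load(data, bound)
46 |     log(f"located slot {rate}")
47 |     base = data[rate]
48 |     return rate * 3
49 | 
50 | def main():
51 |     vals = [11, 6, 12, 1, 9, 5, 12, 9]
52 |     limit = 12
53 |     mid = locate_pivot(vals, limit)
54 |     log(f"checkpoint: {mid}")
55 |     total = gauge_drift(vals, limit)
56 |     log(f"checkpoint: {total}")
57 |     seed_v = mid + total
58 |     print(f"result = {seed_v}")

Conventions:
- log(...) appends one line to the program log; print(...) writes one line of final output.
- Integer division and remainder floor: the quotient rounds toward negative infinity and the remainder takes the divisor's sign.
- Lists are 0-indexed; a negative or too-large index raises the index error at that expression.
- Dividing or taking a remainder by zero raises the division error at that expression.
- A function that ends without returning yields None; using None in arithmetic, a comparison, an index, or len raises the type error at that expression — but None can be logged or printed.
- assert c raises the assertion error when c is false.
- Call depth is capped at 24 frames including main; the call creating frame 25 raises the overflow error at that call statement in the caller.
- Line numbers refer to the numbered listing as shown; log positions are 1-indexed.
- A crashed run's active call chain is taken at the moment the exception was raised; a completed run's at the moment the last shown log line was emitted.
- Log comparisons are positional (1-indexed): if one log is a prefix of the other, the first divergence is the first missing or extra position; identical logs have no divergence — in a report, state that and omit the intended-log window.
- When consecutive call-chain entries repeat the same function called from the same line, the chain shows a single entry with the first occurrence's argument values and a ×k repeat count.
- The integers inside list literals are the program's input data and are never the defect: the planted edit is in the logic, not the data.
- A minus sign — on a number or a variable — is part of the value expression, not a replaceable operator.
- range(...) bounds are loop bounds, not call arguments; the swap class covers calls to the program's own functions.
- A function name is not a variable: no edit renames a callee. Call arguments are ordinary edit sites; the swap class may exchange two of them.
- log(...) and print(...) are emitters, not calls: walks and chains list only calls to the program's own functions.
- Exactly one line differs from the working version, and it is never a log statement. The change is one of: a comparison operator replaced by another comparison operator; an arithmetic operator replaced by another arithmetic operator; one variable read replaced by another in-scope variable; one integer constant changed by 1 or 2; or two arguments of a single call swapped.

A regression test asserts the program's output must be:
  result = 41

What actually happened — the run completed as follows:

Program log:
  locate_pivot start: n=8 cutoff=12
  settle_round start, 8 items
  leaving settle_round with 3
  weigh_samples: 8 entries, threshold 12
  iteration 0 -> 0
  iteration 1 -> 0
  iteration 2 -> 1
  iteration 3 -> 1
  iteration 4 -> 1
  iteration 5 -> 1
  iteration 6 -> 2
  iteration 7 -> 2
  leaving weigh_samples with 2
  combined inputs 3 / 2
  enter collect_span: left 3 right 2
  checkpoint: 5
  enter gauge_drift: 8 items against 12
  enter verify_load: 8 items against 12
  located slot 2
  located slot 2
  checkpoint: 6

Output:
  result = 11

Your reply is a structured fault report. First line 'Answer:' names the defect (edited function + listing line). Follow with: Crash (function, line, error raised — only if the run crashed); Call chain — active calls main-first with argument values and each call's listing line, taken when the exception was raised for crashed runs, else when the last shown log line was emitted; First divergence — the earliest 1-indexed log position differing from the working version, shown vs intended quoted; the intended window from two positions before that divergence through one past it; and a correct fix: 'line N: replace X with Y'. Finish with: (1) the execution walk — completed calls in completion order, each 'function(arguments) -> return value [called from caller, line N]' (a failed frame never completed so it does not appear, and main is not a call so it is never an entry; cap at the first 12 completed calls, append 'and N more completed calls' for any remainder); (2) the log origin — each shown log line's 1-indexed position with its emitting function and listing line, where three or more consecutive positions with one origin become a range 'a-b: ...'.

Answer: the defect is in gauge_drift at line 48.
Key fact: Log line 21 is where behavior first shows: 'checkpoint: 6' appears instead of 'checkpoint: 36'.
Call chain: main.
First divergence: position 21 — shown 'checkpoint: 6', intended 'checkpoint: 36'.
Intended log window:
  19: located slot 2
  20: located slot 2
  21: checkpoint: 36
Execution walk:
  settle_round([11, 6, 12, 1, 9, 5, 12, 9]) -> 3  [called from locate_pivot, line 31]
  weigh_samples([11, 6, 12, 1, 9, 5, 12, 9], 12) -> 2  [called from locate_pivot, line 32]
  collect_span(3, 2) -> 5  [called from locate_pivot, line 34]
  locate_pivot([11, 6, 12, 1, 9, 5, 12, 9], 12) -> 5  [called from main, line 53]
  verify_load([11, 6, 12, 1, 9, 5, 12, 9], 12) -> 2  [called from gauge_drift, line 45]
  gauge_drift([11, 6, 12, 1, 9, 5, 12, 9], 12) -> 6  [called from main, line 55]
Origin of each log line:
  1: emitted by locate_pivot (line 30)
  2: emitted by settle_round (line 2)
  3: emitted by settle_round (line 7)
  4: emitted by weigh_samples (line 11)
  5-12: emitted by weigh_samples (line 16)
  13: emitted by weigh_samples (line 17)
  14: emitted by locate_pivot (line 33)
  15: emitted by collect_span (line 21)
  16: emitted by main (line 54)
  17: emitted by gauge_drift (line 44)
  18: emitted by verify_load (line 37)
  19: emitted by verify_load (line 40)
  20: emitted by gauge_drift (line 46)
  21: emitted by main (line 56)
A correct fix: line 48: replace `rate` with `base`.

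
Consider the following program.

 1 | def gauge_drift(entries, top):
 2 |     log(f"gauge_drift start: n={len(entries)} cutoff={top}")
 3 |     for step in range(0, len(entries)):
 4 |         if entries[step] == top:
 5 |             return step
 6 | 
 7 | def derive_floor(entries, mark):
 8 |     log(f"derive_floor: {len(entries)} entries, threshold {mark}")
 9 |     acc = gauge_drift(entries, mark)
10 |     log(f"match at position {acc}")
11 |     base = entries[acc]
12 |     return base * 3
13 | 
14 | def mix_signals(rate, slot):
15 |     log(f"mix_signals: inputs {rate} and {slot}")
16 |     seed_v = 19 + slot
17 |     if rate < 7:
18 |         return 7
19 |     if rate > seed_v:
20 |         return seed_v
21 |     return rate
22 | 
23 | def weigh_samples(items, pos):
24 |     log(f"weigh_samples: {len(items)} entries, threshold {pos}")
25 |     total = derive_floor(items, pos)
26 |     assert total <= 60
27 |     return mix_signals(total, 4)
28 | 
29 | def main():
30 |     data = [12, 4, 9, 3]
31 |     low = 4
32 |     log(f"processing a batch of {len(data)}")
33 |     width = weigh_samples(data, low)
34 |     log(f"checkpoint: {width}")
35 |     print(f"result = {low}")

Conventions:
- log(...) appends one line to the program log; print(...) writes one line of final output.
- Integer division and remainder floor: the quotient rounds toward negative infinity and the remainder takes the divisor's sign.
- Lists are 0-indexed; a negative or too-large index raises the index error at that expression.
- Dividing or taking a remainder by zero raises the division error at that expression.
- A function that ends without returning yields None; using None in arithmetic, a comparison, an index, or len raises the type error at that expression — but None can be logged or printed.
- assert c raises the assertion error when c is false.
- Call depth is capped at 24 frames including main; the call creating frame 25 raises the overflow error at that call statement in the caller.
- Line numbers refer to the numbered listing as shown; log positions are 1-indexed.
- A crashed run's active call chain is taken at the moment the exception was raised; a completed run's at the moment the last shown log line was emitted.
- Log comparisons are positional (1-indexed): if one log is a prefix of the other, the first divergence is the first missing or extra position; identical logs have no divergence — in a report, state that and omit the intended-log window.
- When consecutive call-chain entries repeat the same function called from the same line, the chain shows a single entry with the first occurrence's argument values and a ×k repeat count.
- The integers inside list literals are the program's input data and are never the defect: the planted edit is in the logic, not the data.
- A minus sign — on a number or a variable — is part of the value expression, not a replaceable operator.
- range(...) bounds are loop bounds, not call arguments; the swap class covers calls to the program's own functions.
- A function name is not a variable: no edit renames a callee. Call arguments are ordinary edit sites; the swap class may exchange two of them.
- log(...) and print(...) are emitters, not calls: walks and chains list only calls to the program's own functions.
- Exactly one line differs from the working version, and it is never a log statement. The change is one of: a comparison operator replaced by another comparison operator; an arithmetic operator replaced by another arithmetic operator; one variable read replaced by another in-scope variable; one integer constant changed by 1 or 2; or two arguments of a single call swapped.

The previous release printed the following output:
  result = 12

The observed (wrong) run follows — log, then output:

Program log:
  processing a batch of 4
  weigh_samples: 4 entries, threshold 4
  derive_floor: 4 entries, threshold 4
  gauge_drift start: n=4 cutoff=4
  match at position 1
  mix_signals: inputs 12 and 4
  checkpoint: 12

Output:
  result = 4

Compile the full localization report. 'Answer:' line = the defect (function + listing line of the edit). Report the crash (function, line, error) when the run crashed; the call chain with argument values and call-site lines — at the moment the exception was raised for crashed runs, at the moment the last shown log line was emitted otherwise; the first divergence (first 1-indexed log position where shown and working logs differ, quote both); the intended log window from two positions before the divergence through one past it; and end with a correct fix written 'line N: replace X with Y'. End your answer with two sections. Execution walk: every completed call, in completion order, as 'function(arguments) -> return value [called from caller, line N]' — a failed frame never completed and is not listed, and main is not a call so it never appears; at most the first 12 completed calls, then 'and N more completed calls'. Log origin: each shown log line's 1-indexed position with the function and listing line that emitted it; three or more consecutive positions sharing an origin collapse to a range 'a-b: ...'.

Answer: the defect is in main at line 35.
Key fact: No log line changed; the fault shows up purely in the output.
Call chain: main.
First divergence: none — the logs agree in full.
Execution walk:
  gauge_drift([12, 4, 9, 3], 4) -> 1  [called from derive_floor, line 9]
  derive_floor([12, 4, 9, 3], 4) -> 12  [called from weigh_samples, line 25]
  mix_signals(12, 4) -> 12  [called from weigh_samples, line 27]
  weigh_samples([12, 4, 9, 3], 4) -> 12  [called from main, line 33]
Log origin:
  1: logged in main at line 32
  2: logged in weigh_samples at line 24
  3: logged in derive_floor at line 8
  4: logged in gauge_drift at line 2
  5: logged in derive_floor at line 10
  6: logged in mix_signals at line 15
  7: logged in main at line 34
A correct fix: line 35: replace `low` with `width`.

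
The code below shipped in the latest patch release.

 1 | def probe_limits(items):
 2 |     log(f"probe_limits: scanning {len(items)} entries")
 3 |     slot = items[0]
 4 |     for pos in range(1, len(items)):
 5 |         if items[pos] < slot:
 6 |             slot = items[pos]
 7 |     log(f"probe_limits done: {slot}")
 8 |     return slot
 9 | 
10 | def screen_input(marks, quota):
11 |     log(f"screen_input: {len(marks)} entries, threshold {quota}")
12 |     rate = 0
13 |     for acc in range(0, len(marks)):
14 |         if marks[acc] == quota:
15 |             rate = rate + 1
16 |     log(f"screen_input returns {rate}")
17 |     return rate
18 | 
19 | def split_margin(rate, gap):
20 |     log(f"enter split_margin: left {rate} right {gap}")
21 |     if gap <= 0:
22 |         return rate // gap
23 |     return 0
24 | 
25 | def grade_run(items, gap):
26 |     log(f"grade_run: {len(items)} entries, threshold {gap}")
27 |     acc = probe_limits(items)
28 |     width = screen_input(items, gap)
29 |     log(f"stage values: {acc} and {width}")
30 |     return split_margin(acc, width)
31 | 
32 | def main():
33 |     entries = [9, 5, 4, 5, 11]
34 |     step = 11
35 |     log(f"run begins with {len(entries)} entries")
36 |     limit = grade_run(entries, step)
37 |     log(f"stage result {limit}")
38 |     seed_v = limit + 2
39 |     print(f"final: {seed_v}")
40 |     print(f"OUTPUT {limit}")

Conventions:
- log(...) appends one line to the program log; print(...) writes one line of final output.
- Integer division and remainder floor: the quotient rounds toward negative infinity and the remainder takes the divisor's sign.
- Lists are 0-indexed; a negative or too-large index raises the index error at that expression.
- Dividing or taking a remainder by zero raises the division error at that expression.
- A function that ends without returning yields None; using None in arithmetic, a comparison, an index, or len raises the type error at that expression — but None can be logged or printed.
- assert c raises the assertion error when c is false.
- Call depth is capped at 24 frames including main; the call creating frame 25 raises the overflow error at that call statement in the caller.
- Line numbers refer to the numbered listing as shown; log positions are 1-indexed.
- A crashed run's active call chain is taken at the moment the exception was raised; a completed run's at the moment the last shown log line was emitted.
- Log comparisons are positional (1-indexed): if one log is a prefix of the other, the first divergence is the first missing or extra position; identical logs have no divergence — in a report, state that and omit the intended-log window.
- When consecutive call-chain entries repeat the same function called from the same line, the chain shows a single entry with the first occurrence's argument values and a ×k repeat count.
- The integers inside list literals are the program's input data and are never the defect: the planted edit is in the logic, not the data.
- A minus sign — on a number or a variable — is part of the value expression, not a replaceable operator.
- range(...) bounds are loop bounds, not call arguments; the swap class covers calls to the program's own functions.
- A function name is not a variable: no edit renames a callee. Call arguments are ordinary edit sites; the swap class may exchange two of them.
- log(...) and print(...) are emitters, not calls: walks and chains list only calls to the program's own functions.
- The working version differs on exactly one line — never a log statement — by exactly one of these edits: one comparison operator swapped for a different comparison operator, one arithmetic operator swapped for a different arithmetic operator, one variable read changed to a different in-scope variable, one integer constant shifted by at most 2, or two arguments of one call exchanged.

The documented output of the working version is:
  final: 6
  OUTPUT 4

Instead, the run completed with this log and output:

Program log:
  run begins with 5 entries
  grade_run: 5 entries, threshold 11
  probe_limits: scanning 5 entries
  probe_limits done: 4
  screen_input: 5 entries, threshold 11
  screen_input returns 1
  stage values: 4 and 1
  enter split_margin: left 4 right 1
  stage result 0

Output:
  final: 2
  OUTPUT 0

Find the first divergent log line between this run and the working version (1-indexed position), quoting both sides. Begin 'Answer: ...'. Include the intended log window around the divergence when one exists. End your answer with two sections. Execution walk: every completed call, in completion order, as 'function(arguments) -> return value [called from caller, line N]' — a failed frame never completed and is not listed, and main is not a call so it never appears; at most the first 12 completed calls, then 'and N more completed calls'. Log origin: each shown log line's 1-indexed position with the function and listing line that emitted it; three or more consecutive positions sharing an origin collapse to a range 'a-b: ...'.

Answer: at position 9 the run shows 'stage result 0' where the working version logs 'stage result 4'.
Intended log window:
  7: stage values: 4 and 1
  8: enter split_margin: left 4 right 1
  9: stage result 4
Execution walk:
  probe_limits([9, 5, 4, 5, 11]) -> 4  [called from grade_run, line 27]
  screen_input([9, 5, 4, 5, 11], 11) -> 1  [called from grade_run, line 28]
  split_margin(4, 1) -> 0  [called from grade_run, line 30]
  grade_run([9, 5, 4, 5, 11], 11) -> 0  [called from main, line 36]
Log origin:
  1: from main, line 35
  2: from grade_run, line 26
  3: from probe_limits, line 2
  4: from probe_limits, line 7
  5: from screen_input, line 11
  6: from screen_input, line 16
  7: from grade_run, line 29
  8: from split_margin, line 20
  9: from main, line 37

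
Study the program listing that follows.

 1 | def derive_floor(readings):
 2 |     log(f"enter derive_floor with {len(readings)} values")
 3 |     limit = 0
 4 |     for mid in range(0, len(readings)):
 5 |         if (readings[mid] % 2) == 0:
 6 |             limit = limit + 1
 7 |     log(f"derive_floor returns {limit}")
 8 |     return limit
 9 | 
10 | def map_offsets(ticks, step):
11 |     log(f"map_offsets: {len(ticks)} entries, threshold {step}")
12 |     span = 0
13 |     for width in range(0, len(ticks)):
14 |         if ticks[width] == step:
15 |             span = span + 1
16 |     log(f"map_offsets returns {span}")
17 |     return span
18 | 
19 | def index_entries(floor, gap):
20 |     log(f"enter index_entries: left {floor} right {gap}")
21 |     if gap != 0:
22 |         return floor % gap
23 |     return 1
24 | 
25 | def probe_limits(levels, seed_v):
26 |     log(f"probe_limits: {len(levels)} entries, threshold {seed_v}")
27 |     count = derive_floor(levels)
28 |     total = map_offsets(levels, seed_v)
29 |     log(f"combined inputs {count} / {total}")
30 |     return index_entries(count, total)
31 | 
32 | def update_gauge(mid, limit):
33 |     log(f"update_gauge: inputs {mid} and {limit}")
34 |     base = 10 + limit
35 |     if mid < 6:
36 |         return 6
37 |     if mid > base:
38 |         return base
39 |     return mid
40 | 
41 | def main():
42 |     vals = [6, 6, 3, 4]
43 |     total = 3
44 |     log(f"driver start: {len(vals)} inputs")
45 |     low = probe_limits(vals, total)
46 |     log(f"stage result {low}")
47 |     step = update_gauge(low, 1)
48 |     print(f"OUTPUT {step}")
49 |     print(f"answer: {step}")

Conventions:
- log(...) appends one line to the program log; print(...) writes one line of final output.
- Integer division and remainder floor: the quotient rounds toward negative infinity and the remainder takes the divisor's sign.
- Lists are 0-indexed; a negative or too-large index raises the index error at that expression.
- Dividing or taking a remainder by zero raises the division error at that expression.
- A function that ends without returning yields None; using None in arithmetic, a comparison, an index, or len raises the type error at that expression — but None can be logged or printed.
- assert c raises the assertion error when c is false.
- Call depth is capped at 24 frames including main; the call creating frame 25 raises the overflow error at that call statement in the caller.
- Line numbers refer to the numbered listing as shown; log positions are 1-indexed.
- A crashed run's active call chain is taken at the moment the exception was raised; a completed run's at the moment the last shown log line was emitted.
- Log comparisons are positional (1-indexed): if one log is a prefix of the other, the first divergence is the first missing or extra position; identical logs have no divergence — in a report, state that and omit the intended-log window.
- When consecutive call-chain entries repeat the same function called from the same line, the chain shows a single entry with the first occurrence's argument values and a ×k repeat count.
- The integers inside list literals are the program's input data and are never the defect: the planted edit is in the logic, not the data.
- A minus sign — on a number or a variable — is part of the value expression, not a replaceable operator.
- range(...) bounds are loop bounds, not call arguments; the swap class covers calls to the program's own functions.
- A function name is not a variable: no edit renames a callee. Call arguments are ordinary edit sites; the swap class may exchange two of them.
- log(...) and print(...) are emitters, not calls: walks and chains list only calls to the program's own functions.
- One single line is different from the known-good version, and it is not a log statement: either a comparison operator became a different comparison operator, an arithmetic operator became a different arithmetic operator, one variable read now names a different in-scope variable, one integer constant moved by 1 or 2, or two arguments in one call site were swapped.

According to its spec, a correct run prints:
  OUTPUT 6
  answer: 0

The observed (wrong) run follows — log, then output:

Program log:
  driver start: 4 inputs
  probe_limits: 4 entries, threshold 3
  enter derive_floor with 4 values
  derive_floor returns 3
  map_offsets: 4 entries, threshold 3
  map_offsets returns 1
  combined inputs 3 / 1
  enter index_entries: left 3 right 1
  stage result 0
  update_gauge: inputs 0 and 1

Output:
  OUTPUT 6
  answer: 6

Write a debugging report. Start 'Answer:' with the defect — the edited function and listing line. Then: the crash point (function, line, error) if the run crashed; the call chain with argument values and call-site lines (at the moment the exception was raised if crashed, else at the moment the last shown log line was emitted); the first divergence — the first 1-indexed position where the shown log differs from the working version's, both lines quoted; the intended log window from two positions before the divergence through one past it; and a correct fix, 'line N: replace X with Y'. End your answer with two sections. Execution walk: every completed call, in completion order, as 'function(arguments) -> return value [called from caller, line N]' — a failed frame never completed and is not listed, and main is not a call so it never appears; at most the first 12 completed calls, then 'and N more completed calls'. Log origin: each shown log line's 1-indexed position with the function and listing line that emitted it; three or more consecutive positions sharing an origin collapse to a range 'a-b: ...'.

Answer: the defect is in main at line 49.
Key fact: Nothing in the log betrays the bug — only the output does.
Call chain: main -> update_gauge(0, 1) (called at line 47).
First divergence: there is none — every log position agrees.
Execution walk:
  derive_floor([6, 6, 3, 4]) -> 3  [called from probe_limits, line 27]
  map_offsets([6, 6, 3, 4], 3) -> 1  [called from probe_limits, line 28]
  index_entries(3, 1) -> 0  [called from probe_limits, line 30]
  probe_limits([6, 6, 3, 4], 3) -> 0  [called from main, line 45]
  update_gauge(0, 1) -> 6  [called from main, line 47]
Origin of each log line:
  1: logged in main at line 44
  2: logged in probe_limits at line 26
  3: logged in derive_floor at line 2
  4: logged in derive_floor at line 7
  5: logged in map_offsets at line 11
  6: logged in map_offsets at line 16
  7: logged in probe_limits at line 29
  8: logged in index_entries at line 20
  9: logged in main at line 46
  10: logged in update_gauge at line 33
A correct fix: line 49: replace `step` with `low`.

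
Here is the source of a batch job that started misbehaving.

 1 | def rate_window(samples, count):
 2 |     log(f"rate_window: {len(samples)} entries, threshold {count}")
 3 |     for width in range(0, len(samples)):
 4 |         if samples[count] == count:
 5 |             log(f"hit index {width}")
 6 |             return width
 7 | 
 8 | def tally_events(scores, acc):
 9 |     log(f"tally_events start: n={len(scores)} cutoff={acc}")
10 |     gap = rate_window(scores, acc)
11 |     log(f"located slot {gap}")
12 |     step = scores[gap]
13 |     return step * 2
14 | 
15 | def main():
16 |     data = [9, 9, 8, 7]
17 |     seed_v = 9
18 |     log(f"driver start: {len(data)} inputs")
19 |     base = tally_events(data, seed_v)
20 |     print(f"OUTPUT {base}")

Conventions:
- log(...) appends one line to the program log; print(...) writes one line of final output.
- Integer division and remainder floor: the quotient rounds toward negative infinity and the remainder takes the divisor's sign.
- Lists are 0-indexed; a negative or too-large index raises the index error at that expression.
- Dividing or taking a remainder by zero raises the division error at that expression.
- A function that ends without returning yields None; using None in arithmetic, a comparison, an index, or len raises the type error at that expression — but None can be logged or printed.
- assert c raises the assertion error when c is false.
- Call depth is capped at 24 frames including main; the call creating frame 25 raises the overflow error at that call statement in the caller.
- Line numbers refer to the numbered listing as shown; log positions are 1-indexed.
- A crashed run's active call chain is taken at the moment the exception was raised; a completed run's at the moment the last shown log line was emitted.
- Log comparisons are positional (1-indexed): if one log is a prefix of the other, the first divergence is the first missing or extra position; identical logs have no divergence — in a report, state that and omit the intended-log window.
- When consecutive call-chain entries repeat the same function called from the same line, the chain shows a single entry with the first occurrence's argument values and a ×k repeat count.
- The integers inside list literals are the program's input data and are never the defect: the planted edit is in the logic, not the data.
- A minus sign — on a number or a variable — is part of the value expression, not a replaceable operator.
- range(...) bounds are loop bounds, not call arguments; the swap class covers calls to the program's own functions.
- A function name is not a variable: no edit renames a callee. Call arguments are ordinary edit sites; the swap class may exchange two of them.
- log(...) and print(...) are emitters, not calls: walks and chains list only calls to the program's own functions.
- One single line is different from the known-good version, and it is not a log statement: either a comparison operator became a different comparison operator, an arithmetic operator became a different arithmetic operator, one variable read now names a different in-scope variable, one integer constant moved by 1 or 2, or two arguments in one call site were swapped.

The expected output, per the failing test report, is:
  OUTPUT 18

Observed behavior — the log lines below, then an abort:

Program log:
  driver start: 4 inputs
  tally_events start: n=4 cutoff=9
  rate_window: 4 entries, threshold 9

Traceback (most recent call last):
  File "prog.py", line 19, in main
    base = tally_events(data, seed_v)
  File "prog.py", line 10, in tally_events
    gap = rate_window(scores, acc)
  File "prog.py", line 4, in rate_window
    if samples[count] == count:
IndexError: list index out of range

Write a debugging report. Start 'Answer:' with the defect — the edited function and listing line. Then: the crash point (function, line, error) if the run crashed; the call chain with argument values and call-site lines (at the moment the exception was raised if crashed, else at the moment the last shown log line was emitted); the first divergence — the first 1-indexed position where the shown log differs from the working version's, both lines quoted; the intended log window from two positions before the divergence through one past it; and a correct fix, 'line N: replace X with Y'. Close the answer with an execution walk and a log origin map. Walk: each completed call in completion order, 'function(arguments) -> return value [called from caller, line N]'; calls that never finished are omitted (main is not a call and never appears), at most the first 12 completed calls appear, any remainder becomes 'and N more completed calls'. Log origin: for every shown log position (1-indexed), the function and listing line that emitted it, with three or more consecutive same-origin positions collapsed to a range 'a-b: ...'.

Answer: the defect is in rate_window at line 4.
Key observation: A complete run would log 'hit index 0' next, but this one stopped at 3 lines.
Crash: rate_window, line 4, IndexError.
Call chain: main -> tally_events([9, 9, 8, 7], 9) (called at line 19) -> rate_window([9, 9, 8, 7], 9) (called at line 10).
First divergence: position 4 — the faulty run's log ends after 3 lines; the working version continues with 'hit index 0'.
Intended log window:
  2: tally_events start: n=4 cutoff=9
  3: rate_window: 4 entries, threshold 9
  4: hit index 0
  5: located slot 0
Execution walk:
  (no call completed)
Origin of each log line:
  1: logged in main at line 18
  2: logged in tally_events at line 9
  3: logged in rate_window at line 2
A correct fix: line 4: replace `samples[count]` with `samples[width]`.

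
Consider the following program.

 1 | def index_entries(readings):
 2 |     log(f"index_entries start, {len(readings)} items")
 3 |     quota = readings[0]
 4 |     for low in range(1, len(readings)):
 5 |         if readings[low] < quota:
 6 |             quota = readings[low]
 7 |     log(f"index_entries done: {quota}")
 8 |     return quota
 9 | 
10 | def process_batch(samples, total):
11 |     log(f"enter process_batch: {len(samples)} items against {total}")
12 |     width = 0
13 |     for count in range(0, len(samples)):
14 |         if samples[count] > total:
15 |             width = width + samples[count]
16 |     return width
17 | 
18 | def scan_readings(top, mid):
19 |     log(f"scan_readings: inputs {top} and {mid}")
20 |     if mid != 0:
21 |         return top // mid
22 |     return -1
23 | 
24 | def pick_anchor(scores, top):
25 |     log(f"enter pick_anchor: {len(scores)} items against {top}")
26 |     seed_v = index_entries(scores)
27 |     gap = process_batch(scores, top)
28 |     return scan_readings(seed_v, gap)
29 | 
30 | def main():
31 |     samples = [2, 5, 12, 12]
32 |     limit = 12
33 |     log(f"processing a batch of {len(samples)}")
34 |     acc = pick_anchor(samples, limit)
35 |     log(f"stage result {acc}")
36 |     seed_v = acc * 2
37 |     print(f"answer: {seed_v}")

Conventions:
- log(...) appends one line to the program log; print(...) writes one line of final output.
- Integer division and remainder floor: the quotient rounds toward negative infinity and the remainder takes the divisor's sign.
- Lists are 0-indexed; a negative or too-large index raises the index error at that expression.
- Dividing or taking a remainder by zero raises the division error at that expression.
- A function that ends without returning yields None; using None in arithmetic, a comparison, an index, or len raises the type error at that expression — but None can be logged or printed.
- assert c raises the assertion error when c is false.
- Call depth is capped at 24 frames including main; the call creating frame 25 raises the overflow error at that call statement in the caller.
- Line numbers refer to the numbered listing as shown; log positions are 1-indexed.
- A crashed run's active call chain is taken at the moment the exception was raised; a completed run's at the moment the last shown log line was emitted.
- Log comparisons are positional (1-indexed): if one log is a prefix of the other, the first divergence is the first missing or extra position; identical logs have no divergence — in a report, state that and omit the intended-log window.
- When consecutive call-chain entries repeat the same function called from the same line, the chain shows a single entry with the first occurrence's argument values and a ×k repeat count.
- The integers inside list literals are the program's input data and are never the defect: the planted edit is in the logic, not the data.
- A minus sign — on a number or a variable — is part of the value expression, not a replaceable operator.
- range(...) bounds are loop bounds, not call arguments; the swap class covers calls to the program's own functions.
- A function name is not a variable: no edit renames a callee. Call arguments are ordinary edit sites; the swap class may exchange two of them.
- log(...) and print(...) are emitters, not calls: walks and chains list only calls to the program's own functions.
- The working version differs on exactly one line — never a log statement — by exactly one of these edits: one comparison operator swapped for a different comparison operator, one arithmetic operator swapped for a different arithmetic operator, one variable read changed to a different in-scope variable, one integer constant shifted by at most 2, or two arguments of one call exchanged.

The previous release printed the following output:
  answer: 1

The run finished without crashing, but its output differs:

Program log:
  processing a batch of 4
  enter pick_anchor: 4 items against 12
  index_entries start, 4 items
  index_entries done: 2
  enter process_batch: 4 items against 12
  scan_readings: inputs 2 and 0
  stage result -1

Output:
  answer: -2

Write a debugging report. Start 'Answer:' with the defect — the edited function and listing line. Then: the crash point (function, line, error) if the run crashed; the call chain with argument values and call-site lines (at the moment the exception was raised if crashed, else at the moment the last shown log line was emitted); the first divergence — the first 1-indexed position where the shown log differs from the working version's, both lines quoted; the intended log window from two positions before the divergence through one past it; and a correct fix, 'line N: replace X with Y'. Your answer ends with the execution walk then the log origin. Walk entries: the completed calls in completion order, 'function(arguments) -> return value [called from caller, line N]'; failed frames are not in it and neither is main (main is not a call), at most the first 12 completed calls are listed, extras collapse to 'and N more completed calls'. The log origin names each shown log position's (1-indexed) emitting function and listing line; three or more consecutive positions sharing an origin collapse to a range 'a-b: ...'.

Answer: the defect is in main at line 36.
Core observation: The logs agree in full; only the final output differs.
Call chain: main.
First divergence: none — the logs agree in full.
Execution walk:
  index_entries([2, 5, 12, 12]) -> 2  [called from pick_anchor, line 26]
  process_batch([2, 5, 12, 12], 12) -> 0  [called from pick_anchor, line 27]
  scan_readings(2, 0) -> -1  [called from pick_anchor, line 28]
  pick_anchor([2, 5, 12, 12], 12) -> -1  [called from main, line 34]
Log line origins:
  1: logged in main at line 33
  2: logged in pick_anchor at line 25
  3: logged in index_entries at line 2
  4: logged in index_entries at line 7
  5: logged in process_batch at line 11
  6: logged in scan_readings at line 19
  7: logged in main at line 35
A correct fix: line 36: replace `*` with `+`.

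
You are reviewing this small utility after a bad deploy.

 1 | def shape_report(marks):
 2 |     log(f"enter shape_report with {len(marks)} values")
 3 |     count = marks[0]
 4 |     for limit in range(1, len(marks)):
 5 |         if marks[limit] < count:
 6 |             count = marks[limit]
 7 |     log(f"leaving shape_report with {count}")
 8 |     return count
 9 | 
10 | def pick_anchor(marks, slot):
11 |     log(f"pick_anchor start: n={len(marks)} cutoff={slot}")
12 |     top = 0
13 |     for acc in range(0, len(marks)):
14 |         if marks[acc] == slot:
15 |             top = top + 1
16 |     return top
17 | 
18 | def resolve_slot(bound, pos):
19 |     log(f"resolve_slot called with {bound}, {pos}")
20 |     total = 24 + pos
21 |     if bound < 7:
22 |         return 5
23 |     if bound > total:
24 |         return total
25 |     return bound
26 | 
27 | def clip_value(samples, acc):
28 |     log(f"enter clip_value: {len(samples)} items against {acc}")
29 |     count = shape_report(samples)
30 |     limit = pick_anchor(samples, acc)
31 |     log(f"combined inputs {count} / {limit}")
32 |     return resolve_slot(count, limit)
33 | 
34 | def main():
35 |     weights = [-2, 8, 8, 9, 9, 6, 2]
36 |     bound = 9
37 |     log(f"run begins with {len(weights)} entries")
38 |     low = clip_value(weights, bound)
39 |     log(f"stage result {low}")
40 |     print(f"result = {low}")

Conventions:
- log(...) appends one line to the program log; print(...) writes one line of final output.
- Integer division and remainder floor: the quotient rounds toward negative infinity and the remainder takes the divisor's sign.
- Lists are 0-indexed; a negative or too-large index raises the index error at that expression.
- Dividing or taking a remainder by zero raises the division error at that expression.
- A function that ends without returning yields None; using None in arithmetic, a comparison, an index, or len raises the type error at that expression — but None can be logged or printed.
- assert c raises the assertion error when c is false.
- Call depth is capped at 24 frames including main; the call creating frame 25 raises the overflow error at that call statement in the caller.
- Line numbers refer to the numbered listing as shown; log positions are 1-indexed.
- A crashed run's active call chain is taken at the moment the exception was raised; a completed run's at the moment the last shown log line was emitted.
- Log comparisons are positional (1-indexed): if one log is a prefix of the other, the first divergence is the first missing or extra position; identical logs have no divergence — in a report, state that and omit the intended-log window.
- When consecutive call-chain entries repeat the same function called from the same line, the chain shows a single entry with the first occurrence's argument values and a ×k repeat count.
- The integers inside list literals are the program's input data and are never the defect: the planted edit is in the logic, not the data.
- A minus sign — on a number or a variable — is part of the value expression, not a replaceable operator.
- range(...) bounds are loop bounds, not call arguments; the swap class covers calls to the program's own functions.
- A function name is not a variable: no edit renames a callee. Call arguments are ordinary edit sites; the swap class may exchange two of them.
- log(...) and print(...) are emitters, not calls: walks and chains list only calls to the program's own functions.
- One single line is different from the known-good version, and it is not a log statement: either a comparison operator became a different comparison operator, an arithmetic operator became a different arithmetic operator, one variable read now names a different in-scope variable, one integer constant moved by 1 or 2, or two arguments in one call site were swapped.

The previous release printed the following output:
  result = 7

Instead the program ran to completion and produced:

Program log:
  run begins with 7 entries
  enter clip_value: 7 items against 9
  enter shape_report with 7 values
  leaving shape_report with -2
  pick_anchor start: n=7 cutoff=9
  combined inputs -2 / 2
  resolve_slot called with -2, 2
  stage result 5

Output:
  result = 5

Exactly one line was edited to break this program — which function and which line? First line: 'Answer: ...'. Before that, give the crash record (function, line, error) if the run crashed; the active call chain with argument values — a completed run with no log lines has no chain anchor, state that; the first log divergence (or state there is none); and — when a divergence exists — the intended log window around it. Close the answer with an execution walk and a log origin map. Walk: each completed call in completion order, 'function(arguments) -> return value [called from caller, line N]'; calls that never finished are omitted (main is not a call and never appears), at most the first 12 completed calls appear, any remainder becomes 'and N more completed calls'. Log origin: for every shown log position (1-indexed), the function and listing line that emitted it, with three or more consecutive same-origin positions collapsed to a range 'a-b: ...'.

Answer: the defect is in resolve_slot at line 22.
Key fact: The log first diverges at position 8: the faulty run prints 'stage result 5' where the working version prints 'stage result 7'.
Call chain: main.
First divergence: at position 8 the run shows 'stage result 5' where the working version logs 'stage result 7'.
Intended log window:
  6: combined inputs -2 / 2
  7: resolve_slot called with -2, 2
  8: stage result 7
Execution walk:
  shape_report([-2, 8, 8, 9, 9, 6, 2]) -> -2  [called from clip_value, line 29]
  pick_anchor([-2, 8, 8, 9, 9, 6, 2], 9) -> 2  [called from clip_value, line 30]
  resolve_slot(-2, 2) -> 5  [called from clip_value, line 32]
  clip_value([-2, 8, 8, 9, 9, 6, 2], 9) -> 5  [called from main, line 38]
Log line origins:
  1: logged in main at line 37
  2: logged in clip_value at line 28
  3: logged in shape_report at line 2
  4: logged in shape_report at line 7
  5: logged in pick_anchor at line 11
  6: logged in clip_value at line 31
  7: logged in resolve_slot at line 19
  8: logged in main at line 39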